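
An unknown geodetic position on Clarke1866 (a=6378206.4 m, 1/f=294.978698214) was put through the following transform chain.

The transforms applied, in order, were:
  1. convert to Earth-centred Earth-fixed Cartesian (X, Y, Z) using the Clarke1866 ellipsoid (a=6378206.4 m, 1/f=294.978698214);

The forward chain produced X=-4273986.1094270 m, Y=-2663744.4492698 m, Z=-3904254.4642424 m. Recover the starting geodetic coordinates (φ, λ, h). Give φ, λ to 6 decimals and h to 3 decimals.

start: X=-4273986.1094, Y=-2663744.4493, Z=-3904254.4642 m
→ geod (Bowring, a=6378206.400): φ=-37.97317800°, λ=-148.06694400°, h=2196.2400 m

φ=-37.973178°, λ=-148.066944°, h=2196.240 m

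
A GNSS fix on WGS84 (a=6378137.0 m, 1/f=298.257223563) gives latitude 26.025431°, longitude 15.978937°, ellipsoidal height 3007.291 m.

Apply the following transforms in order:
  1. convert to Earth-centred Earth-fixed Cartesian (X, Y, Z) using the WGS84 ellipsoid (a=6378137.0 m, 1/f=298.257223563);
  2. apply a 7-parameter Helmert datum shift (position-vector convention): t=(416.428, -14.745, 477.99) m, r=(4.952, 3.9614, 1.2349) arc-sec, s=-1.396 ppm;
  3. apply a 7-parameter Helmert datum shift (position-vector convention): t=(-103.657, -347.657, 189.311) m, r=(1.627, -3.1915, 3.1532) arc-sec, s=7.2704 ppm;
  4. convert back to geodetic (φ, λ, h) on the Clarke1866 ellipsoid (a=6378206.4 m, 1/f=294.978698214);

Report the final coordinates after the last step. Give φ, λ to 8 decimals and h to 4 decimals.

φ=26.03203223°, λ=15.97493665°, h=3494.5168 m

start: φ=26.025431°, λ=15.978937°, h=3007.291 m
→ ECEF (a=6378137.000, f=1/298.257223563): X=5516098.0159, Y=1579521.3305, Z=2782913.4926
→ Helmert 7p (PV): X=5516550.7338, Y=1579470.5931, Z=2783319.5799
→ Helmert 7p (PV): X=5516419.9724, Y=1579196.7977, Z=2783626.9429
→ geod (Bowring, a=6378206.400): φ=26.03203223°, λ=15.97493665°, h=3494.5168 m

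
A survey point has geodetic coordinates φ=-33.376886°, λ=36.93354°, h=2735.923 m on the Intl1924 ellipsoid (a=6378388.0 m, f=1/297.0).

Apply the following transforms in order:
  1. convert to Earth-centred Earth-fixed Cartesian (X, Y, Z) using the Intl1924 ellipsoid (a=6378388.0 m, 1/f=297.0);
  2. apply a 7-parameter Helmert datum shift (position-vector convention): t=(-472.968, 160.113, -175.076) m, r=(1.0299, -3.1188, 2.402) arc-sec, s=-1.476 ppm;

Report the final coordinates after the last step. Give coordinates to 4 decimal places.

X=4263267.6463 m, Y=3205427.2569 m, Z=-3490587.1088 m

start: φ=-33.376886°, λ=36.933540°, h=2735.923 m
→ ECEF (a=6378388.000, f=1/297.0): X=4263731.4553, Y=3205204.7943, Z=-3490497.6577
→ Helmert 7p (PV): X=4263267.6463, Y=3205427.2569, Z=-3490587.1088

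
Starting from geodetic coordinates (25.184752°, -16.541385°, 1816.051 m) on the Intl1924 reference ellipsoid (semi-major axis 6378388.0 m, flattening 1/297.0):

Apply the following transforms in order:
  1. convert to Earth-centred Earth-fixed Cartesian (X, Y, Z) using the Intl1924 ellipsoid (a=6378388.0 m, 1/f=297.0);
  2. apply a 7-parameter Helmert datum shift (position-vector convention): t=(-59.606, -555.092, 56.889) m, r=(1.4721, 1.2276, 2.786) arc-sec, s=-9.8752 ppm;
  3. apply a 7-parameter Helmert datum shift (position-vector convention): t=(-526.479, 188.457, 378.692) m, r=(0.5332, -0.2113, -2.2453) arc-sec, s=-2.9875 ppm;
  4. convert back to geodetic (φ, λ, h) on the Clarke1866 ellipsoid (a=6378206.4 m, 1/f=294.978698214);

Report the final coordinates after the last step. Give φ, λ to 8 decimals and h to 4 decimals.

φ=25.19065354°, λ=-16.54658763°, h=1713.4191 m

start: φ=25.184752°, λ=-16.541385°, h=1816.051 m
→ ECEF (a=6378388.000, f=1/297.0): X=5538126.4363, Y=-1644819.9214, Z=2698417.8143
→ Helmert 7p (PV): X=5538050.4161, Y=-1645303.2265, Z=2698403.3568
→ Helmert 7p (PV): X=5537486.7180, Y=-1645177.1139, Z=2698775.4074
→ geod (Bowring, a=6378206.400): φ=25.19065354°, λ=-16.54658763°, h=1713.4191 m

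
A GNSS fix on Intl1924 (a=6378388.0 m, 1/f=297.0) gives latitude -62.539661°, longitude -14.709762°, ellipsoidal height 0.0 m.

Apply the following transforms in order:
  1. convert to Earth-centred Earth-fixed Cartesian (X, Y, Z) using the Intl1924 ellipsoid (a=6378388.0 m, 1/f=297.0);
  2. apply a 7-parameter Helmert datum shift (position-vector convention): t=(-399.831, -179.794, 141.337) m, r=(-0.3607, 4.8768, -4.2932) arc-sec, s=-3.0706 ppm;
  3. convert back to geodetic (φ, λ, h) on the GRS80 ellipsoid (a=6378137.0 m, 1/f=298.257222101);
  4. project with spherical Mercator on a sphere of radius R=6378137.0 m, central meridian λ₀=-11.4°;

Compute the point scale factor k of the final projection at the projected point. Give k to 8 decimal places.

start: φ=-62.539661°, λ=-14.709762°, h=0.000 m
→ ECEF (a=6378388.000, f=1/297.0): X=2852451.5797, Y=-748846.1332, Z=-5636625.5589
→ Helmert 7p (PV): X=2851894.1349, Y=-749092.8555, Z=-5636533.0459
→ geod (Bowring, a=6378137.000): φ=-62.54239973°, λ=-14.71714946°, h=-122.7011 m
→ into merc (λ₀=-11.4°): φ=-62.54239973°, λ−λ₀=-3.31714946°
scale k = 2.16876418

2.16876418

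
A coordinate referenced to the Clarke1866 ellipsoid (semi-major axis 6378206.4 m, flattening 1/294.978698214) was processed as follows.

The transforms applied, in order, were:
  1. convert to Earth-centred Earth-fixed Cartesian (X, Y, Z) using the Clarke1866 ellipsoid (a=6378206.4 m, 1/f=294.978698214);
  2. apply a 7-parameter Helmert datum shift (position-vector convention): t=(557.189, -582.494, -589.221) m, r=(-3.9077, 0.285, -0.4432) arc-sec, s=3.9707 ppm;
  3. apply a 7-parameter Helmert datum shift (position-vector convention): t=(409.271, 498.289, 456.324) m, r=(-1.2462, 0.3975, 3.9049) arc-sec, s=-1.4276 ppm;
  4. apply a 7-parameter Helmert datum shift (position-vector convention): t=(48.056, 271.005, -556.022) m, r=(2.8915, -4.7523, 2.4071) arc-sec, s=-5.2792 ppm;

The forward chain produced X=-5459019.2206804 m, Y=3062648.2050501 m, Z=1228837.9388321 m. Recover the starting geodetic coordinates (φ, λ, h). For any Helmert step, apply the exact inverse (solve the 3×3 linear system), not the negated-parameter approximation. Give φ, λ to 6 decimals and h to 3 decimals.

φ=11.186691°, λ=150.710873°, h=2459.532 m

start: X=-5459019.2207, Y=3062648.2051, Z=1228837.9388 m
→ Helmert⁻¹: X=-5459032.0304, Y=3062474.3090, Z=1229483.2951
→ Helmert⁻¹: X=-5459393.4941, Y=3062076.3202, Z=1229036.7050
→ Helmert⁻¹: X=-5459937.2831, Y=3062611.6255, Z=1229671.5208
→ geod (Bowring, a=6378206.400): φ=11.18669100°, λ=150.71087300°, h=2459.5320 m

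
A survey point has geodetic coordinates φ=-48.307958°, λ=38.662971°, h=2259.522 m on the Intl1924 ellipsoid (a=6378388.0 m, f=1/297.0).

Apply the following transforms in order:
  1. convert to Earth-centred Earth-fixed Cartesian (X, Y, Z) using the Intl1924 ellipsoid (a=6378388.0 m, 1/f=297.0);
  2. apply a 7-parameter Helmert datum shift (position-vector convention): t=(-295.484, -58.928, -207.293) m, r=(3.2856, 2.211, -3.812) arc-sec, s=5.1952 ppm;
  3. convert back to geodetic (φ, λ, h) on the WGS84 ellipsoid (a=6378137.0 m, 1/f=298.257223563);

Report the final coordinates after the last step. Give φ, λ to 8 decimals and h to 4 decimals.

φ=-48.31008563°, λ=38.66500230°, h=2469.5541 m

start: φ=-48.307958°, λ=38.662971°, h=2259.522 m
→ ECEF (a=6378388.000, f=1/297.0): X=3320039.3933, Y=2656332.0862, Z=-4741497.0905
→ Helmert 7p (PV): X=3319759.4243, Y=2656301.1280, Z=-4741722.2919
→ geod (Bowring, a=6378137.000): φ=-48.31008563°, λ=38.66500230°, h=2469.5541 m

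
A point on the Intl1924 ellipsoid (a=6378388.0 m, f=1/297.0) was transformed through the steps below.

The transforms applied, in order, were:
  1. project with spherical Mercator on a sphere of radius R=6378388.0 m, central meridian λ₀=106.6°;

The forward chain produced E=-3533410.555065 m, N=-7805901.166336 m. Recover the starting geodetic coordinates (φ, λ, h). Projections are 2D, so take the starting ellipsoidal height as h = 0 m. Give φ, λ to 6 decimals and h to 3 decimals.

φ=-57.221827°, λ=74.860082°, h=0.000 m

start: E=-3533410.5551, N=-7805901.1663 m
→ merc⁻¹: φ=-57.22182700°, λ=74.86008200°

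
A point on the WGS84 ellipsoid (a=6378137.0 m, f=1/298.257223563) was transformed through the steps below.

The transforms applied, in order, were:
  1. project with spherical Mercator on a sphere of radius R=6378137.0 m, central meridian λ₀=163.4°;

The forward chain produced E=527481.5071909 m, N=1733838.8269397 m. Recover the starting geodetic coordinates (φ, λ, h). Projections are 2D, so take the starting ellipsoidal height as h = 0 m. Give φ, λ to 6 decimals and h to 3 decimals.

start: E=527481.5072, N=1733838.8269 m
→ merc⁻¹: φ=15.38697900°, λ=168.13844700°

φ=15.386979°, λ=168.138447°, h=0.000 m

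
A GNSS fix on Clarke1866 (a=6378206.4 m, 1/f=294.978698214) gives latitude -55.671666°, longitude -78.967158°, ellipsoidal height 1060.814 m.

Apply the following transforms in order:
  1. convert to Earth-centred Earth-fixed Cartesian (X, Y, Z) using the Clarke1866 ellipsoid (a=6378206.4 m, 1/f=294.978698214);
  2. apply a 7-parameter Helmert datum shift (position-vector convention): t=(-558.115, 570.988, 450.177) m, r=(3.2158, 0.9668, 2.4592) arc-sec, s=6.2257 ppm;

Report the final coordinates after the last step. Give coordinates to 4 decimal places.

X=689515.3633 m, Y=-3538536.5341 m, Z=-5244228.7477 m

start: φ=-55.671666°, λ=-78.967158°, h=1060.814 m
→ ECEF (a=6378206.400, f=1/294.978698214): X=690051.5685, Y=-3539175.4824, Z=-5244587.8607
→ Helmert 7p (PV): X=689515.3633, Y=-3538536.5341, Z=-5244228.7477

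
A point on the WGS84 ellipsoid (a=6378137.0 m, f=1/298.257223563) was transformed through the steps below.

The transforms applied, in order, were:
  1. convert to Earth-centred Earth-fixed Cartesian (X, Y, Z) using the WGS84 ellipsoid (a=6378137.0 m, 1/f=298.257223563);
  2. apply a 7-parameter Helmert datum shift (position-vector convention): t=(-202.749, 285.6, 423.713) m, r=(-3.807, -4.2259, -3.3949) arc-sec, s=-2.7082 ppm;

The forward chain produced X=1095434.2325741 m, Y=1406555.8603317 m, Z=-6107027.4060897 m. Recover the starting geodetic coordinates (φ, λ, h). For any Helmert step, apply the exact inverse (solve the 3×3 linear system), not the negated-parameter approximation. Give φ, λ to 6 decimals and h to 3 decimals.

φ=-73.831090°, λ=52.083886°, h=3902.726 m

start: X=1095434.2326, Y=1406555.8603, Z=-6107027.4061 m
→ Helmert⁻¹: X=1095491.6727, Y=1406404.8240, Z=-6107464.1457
→ geod (Bowring, a=6378137.000): φ=-73.83109000°, λ=52.08388600°, h=3902.7260 m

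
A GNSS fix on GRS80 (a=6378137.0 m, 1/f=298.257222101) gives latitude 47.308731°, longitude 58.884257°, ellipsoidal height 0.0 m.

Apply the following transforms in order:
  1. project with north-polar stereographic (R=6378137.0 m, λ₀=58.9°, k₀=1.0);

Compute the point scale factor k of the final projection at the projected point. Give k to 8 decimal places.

1.15272584

start: φ=47.308731°, λ=58.884257°, h=0.000 m
→ into stereo (λ₀=58.9°): φ=47.30873100°, λ−λ₀=-0.01574300°
scale k = 1.15272584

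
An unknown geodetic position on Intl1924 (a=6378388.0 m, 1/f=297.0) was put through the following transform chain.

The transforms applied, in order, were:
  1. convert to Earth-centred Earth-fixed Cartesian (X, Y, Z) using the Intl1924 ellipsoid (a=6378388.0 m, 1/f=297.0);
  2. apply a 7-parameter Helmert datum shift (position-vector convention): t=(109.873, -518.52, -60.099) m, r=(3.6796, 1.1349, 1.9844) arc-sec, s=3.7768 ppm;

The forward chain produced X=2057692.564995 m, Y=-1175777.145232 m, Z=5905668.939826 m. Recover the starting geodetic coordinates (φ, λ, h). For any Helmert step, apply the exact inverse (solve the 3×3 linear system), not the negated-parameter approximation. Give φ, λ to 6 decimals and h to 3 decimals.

start: X=2057692.5650, Y=-1175777.1452, Z=5905668.9398 m
→ Helmert⁻¹: X=2057531.1208, Y=-1175168.6276, Z=5905739.0191
→ geod (Bowring, a=6378388.000): φ=68.27165800°, λ=-29.73305200°, h=3472.1080 m

φ=68.271658°, λ=-29.733052°, h=3472.108 m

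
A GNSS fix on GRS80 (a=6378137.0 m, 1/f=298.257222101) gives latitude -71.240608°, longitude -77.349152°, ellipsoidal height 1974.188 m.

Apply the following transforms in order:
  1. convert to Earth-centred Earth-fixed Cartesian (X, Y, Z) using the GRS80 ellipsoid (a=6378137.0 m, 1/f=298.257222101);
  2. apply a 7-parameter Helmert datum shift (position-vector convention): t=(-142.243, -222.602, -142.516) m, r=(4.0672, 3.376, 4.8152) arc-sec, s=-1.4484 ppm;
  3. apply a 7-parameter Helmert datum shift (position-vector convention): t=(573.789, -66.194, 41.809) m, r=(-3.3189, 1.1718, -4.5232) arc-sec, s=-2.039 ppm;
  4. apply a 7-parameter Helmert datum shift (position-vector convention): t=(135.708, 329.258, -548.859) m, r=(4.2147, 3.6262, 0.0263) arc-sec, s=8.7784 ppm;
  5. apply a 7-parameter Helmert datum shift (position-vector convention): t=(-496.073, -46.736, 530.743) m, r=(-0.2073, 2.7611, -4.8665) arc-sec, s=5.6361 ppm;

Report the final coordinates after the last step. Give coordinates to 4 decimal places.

X=450432.2943 m, Y=-2007930.3254 m, Z=-6019092.7765 m

start: φ=-71.240608°, λ=-77.349152°, h=1974.188 m
→ ECEF (a=6378137.000, f=1/298.257222101): X=450719.5609, Y=-2008030.9377, Z=-6018837.9747
→ Helmert 7p (PV): X=450525.0299, Y=-2008121.4280, Z=-6019018.7451
→ Helmert 7p (PV): X=451019.6698, Y=-2008290.2557, Z=-6018934.9112
→ Helmert 7p (PV): X=451053.7774, Y=-2007855.5811, Z=-6019585.5725
→ Helmert 7p (PV): X=450432.2943, Y=-2007930.3254, Z=-6019092.7765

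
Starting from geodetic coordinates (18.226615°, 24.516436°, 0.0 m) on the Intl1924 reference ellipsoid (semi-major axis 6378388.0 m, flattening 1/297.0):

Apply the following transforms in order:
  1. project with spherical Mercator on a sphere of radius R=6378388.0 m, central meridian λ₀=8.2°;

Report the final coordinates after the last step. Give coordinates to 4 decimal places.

start: φ=18.226615°, λ=24.516436°, h=0.000 m
→ merc (R=6378388.0, λ₀=8.2°): E=1816408.8257, N=2064171.7877

E=1816408.8257 m, N=2064171.7877 m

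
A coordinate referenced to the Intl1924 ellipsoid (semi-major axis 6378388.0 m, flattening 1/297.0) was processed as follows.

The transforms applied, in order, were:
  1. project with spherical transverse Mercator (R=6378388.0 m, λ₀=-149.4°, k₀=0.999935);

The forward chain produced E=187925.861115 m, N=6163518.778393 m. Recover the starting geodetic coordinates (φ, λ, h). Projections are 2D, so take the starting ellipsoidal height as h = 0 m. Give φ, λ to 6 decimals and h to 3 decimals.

φ=55.333269°, λ=-146.431521°, h=0.000 m

start: E=187925.8611, N=6163518.7784 m
→ tm⁻¹: φ=55.33326900°, λ=-146.43152100°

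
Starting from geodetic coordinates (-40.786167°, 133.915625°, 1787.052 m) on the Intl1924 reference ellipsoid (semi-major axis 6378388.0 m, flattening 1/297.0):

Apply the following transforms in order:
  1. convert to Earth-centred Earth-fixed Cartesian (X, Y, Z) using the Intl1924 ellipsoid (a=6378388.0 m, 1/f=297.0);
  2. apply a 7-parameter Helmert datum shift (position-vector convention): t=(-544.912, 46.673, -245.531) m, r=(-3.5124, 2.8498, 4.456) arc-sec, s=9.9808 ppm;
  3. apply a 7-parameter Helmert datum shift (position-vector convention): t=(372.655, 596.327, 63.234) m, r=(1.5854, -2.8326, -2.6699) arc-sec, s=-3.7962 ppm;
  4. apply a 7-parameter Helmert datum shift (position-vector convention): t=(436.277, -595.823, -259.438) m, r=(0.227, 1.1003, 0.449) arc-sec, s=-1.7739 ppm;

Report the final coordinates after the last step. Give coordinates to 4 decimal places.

X=-3355237.9855 m, Y=3484893.9498 m, Z=-4146180.5079 m

start: φ=-40.786167°, λ=133.915625°, h=1787.052 m
→ ECEF (a=6378388.000, f=1/297.0): X=-3355426.9847, Y=3484901.9210, Z=-4145709.9375
→ Helmert 7p (PV): X=-3356137.9512, Y=3484840.2908, Z=-4146009.8298
→ Helmert 7p (PV): X=-3355650.5117, Y=3485498.6976, Z=-4145950.1606
→ Helmert 7p (PV): X=-3355237.9855, Y=3484893.9498, Z=-4146180.5079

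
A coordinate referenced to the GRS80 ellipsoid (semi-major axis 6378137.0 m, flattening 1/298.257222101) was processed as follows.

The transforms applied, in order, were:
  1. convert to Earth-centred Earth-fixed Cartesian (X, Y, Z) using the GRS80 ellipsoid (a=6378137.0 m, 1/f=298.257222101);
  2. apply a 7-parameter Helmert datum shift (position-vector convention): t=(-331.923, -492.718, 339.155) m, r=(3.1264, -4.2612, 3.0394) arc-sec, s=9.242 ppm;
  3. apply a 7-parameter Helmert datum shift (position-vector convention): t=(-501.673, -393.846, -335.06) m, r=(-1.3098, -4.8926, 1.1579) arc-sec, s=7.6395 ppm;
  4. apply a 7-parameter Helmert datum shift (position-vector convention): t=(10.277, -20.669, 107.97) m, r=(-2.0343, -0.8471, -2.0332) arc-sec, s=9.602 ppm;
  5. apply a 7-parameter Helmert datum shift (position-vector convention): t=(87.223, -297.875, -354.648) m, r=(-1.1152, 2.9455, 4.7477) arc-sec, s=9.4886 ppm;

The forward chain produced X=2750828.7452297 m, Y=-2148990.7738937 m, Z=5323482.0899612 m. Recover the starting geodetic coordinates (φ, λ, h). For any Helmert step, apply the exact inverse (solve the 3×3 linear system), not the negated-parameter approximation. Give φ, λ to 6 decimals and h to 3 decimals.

start: X=2750828.7452, Y=-2148990.7739, Z=5323482.0900 m
→ Helmert⁻¹: X=2750589.9375, Y=-2148764.6067, Z=5323813.8840
→ Helmert⁻¹: X=2750596.2938, Y=-2148748.6969, Z=5323622.3078
→ Helmert⁻¹: X=2751191.1710, Y=-2148387.6898, Z=5323837.7951
→ Helmert⁻¹: X=2751575.9914, Y=-2147834.9785, Z=5323425.1515
→ geod (Bowring, a=6378137.000): φ=56.92299800°, λ=-37.97501300°, h=2625.6090 m

φ=56.922998°, λ=-37.975013°, h=2625.609 m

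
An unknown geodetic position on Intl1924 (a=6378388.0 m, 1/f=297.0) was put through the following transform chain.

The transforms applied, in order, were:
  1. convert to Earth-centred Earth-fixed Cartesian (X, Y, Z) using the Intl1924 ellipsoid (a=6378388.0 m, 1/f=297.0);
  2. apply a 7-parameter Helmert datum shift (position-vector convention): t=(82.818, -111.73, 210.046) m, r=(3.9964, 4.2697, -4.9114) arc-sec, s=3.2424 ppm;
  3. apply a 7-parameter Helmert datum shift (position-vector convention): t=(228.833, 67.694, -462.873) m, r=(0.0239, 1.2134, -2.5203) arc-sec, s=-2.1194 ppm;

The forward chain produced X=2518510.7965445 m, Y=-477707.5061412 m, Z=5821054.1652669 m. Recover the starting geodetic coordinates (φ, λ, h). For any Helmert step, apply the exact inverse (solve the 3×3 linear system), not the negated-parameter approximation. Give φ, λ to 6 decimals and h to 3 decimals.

start: X=2518510.7965, Y=-477707.5061, Z=5821054.1653 m
→ Helmert⁻¹: X=2518258.8917, Y=-477744.7682, Z=5821544.2460
→ Helmert⁻¹: X=2518058.7746, Y=-477458.7420, Z=5821376.6998
→ geod (Bowring, a=6378388.000): φ=66.38017300°, λ=-10.73661000°, h=198.7540 m

φ=66.380173°, λ=-10.736610°, h=198.754 m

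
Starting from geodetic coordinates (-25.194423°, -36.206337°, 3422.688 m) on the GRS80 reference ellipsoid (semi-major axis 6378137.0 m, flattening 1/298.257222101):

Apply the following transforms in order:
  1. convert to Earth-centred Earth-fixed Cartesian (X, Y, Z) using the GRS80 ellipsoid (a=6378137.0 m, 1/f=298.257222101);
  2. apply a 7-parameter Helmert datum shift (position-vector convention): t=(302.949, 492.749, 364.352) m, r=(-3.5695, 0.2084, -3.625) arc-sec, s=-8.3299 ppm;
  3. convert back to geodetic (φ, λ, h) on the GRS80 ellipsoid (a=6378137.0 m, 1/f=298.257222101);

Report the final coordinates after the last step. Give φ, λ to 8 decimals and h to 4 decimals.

start: φ=-25.194423°, λ=-36.206337°, h=3422.688 m
→ ECEF (a=6378137.000, f=1/298.257222101): X=4662219.9681, Y=-3413021.1218, Z=-2700035.2129
→ Helmert 7p (PV): X=4662421.3717, Y=-3412628.6030, Z=-2699594.0170
→ geod (Bowring, a=6378137.000): φ=-25.19108720°, λ=-36.20201655°, h=3172.1502 m

φ=-25.19108720°, λ=-36.20201655°, h=3172.1502 m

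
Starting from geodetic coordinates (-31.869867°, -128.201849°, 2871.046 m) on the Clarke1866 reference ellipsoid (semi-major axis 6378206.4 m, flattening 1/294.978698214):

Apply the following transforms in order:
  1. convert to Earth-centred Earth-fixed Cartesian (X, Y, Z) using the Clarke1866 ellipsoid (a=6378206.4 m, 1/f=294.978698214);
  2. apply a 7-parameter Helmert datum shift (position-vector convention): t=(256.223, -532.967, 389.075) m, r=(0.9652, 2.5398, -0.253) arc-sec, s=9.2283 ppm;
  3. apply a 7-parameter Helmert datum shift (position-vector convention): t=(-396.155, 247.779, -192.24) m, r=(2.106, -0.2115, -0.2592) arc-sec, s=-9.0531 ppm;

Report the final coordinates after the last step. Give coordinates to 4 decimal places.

X=-3354724.7874 m, Y=-4262799.3754 m, Z=-3349351.5597 m

start: φ=-31.869867°, λ=-128.201849°, h=2871.046 m
→ ECEF (a=6378206.400, f=1/294.978698214): X=-3354535.8705, Y=-4262571.6444, Z=-3349522.1973
→ Helmert 7p (PV): X=-3354357.0767, Y=-4263124.1591, Z=-3349142.6735
→ Helmert 7p (PV): X=-3354724.7874, Y=-4262799.3754, Z=-3349351.5597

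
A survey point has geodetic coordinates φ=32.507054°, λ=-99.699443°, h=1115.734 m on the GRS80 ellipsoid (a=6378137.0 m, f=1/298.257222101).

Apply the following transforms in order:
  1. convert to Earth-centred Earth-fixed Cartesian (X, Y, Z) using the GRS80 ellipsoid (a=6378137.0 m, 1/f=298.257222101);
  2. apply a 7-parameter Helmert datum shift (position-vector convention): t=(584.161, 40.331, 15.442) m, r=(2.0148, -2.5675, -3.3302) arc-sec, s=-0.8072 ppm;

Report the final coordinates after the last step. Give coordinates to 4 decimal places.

X=-906805.6467 m, Y=-5307988.4563 m, Z=3408532.0404 m

start: φ=32.507054°, λ=-99.699443°, h=1115.734 m
→ ECEF (a=6378137.000, f=1/298.257222101): X=-907262.4122, Y=-5308014.4248, Z=3408582.4918
→ Helmert 7p (PV): X=-906805.6467, Y=-5307988.4563, Z=3408532.0404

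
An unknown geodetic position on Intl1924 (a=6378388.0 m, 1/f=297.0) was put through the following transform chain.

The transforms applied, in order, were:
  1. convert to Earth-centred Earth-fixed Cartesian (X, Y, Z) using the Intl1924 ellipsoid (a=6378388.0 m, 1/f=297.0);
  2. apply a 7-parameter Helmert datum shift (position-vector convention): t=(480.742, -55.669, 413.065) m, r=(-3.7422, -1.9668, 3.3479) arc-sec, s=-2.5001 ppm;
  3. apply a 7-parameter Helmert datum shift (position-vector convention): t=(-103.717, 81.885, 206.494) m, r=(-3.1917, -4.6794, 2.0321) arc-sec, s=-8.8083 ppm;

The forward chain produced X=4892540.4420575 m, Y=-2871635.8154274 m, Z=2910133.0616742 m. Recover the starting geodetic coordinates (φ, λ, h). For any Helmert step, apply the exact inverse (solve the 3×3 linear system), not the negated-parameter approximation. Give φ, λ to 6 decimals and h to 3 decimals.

φ=27.307741°, λ=-30.414471°, h=1515.281 m

start: X=4892540.4421, Y=-2871635.8154, Z=2910133.0617 m
→ Helmert⁻¹: X=4892724.9750, Y=-2871836.2238, Z=2909796.7630
→ Helmert⁻¹: X=4892237.5908, Y=-2871919.9233, Z=2909292.2184
→ geod (Bowring, a=6378388.000): φ=27.30774100°, λ=-30.41447100°, h=1515.2810 m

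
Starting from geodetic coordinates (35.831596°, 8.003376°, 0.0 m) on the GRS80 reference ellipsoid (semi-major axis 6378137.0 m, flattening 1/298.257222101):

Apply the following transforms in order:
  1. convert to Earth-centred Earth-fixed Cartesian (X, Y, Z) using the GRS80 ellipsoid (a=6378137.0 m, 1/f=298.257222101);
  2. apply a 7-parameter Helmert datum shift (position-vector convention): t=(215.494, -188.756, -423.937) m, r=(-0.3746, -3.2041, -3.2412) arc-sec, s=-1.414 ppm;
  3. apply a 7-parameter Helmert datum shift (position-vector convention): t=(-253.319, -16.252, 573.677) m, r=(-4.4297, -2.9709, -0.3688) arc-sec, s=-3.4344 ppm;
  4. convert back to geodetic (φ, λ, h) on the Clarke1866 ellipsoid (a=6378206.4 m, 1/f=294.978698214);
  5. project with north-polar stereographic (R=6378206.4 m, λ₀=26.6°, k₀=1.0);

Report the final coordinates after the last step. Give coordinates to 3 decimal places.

start: φ=35.831596°, λ=8.003376°, h=0.000 m
→ ECEF (a=6378137.000, f=1/298.257222101): X=5126535.4330, Y=720795.6051, Z=3713058.5266
→ Helmert 7p (PV): X=5126697.3263, Y=720532.0161, Z=3712707.6653
→ Helmert 7p (PV): X=5126374.2133, Y=720583.8561, Z=3713326.9587
→ geod (Bowring, a=6378206.400): φ=35.83658854°, λ=8.00130366°, h=15.7836 m
→ stereo (R=6378206.4, λ₀=26.6°): E=-2080318.4566, N=-6182006.5098

E=-2080318.457 m, N=-6182006.510 m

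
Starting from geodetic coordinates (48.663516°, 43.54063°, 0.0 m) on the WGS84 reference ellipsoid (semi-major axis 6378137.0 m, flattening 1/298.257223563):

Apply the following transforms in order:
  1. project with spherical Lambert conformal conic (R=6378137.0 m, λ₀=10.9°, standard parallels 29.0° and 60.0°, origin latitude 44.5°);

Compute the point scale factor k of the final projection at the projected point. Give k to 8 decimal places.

start: φ=48.663516°, λ=43.540630°, h=0.000 m
→ into lcc (λ₀=10.9°): φ=48.66351600°, λ−λ₀=32.64063000°
scale k = 0.96509692

0.96509692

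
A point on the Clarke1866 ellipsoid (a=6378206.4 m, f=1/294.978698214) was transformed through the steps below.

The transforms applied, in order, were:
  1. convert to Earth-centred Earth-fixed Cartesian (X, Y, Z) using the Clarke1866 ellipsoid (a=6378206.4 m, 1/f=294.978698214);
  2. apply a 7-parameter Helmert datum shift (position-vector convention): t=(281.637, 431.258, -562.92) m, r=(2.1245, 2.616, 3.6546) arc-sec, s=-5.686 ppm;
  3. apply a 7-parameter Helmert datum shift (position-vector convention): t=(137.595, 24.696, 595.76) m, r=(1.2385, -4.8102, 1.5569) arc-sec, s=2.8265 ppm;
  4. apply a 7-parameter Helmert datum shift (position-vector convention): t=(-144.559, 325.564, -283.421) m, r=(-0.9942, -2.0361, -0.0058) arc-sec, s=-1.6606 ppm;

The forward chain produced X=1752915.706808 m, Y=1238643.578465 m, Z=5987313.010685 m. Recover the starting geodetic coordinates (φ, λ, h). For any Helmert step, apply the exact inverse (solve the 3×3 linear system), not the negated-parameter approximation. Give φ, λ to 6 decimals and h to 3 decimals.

start: X=1752915.7068, Y=1238643.5785, Z=5987313.0107 m
→ Helmert⁻¹: X=1753122.2474, Y=1238291.2598, Z=5987595.0377
→ Helmert⁻¹: X=1753128.6626, Y=1238285.7792, Z=5986934.0365
→ Helmert⁻¹: X=1752802.9870, Y=1237892.1744, Z=5987540.4818
→ geod (Bowring, a=6378206.400): φ=70.40622700°, λ=35.23110600°, h=1417.1170 m

φ=70.406227°, λ=35.231106°, h=1417.117 m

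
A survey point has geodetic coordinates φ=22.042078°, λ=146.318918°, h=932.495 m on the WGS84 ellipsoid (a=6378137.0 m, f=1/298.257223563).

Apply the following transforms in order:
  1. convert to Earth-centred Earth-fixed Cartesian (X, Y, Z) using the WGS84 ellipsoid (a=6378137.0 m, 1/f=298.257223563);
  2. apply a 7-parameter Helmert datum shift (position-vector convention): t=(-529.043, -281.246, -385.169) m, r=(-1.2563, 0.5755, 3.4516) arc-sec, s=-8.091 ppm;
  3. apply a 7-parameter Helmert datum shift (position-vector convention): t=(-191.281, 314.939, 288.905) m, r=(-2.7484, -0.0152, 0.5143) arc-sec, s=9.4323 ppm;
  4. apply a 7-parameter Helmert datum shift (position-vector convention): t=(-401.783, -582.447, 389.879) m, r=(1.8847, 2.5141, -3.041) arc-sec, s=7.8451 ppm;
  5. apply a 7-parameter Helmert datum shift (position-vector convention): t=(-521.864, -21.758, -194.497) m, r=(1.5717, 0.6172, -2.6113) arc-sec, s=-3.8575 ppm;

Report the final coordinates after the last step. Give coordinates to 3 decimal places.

start: φ=22.042078°, λ=146.318918°, h=932.495 m
→ ECEF (a=6378137.000, f=1/298.257223563): X=-4922593.5022, Y=3280614.0132, Z=2379082.2543
→ Helmert 7p (PV): X=-4923130.9755, Y=3280238.3408, Z=2378671.5894
→ Helmert 7p (PV): X=-4923377.0472, Y=3280603.6398, Z=2378938.8596
→ Helmert 7p (PV): X=-4923740.0913, Y=3280097.7790, Z=2379437.3877
→ Helmert 7p (PV): X=-4924194.3164, Y=3280107.5713, Z=2379273.4388

X=-4924194.316 m, Y=3280107.571 m, Z=2379273.439 m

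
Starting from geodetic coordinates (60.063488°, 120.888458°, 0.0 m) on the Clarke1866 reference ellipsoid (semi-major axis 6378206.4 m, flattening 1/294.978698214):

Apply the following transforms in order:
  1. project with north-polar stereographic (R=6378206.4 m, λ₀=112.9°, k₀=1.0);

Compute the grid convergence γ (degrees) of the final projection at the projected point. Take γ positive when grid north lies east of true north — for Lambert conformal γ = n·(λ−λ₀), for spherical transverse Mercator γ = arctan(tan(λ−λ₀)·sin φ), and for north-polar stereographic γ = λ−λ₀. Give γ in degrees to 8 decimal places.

start: φ=60.063488°, λ=120.888458°, h=0.000 m
→ into stereo (λ₀=112.9°): φ=60.06348800°, λ−λ₀=7.98845800°
convergence γ = 7.98845800°

7.98845800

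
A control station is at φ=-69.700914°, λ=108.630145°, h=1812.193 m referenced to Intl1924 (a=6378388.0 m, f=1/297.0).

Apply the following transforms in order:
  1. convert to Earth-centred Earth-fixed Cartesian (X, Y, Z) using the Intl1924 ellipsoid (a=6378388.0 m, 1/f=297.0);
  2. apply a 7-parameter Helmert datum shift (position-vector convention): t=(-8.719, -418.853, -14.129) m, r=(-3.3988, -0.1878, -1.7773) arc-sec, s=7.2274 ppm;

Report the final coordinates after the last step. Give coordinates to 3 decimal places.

X=-709185.382 m, Y=2103172.879 m, Z=-5961477.909 m

start: φ=-69.700914°, λ=108.630145°, h=1812.193 m
→ ECEF (a=6378388.000, f=1/297.0): X=-709195.0914, Y=2103668.6485, Z=-5961385.3847
→ Helmert 7p (PV): X=-709185.3817, Y=2103172.8790, Z=-5961477.9089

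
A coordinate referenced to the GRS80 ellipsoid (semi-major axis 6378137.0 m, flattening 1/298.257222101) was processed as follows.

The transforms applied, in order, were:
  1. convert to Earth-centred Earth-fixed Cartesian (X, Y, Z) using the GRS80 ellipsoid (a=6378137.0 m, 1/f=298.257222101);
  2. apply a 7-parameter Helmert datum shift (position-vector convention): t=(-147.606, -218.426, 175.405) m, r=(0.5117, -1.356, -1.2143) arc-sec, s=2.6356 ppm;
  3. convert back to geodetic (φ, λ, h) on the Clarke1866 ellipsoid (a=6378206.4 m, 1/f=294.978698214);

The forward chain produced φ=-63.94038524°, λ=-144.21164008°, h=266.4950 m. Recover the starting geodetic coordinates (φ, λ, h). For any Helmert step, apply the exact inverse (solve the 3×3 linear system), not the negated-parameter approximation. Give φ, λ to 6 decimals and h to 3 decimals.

φ=-63.940996°, λ=-144.213369°, h=176.001 m

start: φ=-63.940385°, λ=-144.211640°, h=266.495 m
→ ECEF (a=6378206.400, f=1/294.978698214): X=-2279249.7676, Y=-1643142.9733, Z=-5706845.2739
→ Helmert⁻¹: X=-2279124.0008, Y=-1642947.7924, Z=-5706986.5786
→ geod (Bowring, a=6378137.000): φ=-63.94099600°, λ=-144.21336900°, h=176.0010 m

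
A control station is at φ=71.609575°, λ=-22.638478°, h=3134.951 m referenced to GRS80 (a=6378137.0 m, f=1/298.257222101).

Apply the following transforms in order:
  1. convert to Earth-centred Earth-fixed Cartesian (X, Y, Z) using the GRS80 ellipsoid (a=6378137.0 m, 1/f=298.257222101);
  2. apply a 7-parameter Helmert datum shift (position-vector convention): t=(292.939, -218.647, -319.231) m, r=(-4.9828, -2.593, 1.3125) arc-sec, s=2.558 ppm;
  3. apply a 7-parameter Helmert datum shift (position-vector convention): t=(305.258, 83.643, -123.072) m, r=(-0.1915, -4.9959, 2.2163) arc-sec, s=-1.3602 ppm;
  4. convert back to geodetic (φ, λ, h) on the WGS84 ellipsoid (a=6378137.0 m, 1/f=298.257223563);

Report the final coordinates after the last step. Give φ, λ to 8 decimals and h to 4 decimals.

start: φ=71.609575°, λ=-22.638478°, h=3134.951 m
→ ECEF (a=6378137.000, f=1/298.257222101): X=1863738.0048, Y=-777268.1636, Z=6033057.6783
→ Helmert 7p (PV): X=1863964.8140, Y=-777331.1967, Z=6032796.0861
→ Helmert 7p (PV): X=1864129.7700, Y=-777220.8673, Z=6032710.6766
→ geod (Bowring, a=6378137.000): φ=71.60567539°, λ=-22.63296170°, h=2914.0205 m

φ=71.60567539°, λ=-22.63296170°, h=2914.0205 m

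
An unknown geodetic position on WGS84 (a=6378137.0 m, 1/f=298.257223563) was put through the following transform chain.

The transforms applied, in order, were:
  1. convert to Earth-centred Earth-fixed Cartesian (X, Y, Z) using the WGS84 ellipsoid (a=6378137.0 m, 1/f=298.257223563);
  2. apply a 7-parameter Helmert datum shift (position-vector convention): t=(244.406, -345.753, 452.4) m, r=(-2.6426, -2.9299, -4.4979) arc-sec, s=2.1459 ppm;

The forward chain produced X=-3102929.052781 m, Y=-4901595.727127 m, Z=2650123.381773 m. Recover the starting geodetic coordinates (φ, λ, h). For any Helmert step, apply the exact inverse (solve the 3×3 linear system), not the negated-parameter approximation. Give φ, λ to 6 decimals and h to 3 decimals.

start: X=-3102929.0528, Y=-4901595.7271, Z=2650123.3818 m
→ Helmert⁻¹: X=-3103022.2819, Y=-4901341.0689, Z=2649646.5785
→ geod (Bowring, a=6378137.000): φ=24.69447100°, λ=-122.33776100°, h=3070.6540 m

φ=24.694471°, λ=-122.337761°, h=3070.654 m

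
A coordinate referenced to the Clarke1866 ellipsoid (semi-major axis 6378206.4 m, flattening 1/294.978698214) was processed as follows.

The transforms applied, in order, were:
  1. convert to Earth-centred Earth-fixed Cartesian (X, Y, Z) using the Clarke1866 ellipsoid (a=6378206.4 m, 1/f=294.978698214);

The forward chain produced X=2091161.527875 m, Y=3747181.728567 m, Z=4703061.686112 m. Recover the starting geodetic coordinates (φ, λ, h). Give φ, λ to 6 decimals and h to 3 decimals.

start: X=2091161.5279, Y=3747181.7286, Z=4703061.6861 m
→ geod (Bowring, a=6378206.400): φ=47.81557400°, λ=60.83575300°, h=182.6690 m

φ=47.815574°, λ=60.835753°, h=182.669 m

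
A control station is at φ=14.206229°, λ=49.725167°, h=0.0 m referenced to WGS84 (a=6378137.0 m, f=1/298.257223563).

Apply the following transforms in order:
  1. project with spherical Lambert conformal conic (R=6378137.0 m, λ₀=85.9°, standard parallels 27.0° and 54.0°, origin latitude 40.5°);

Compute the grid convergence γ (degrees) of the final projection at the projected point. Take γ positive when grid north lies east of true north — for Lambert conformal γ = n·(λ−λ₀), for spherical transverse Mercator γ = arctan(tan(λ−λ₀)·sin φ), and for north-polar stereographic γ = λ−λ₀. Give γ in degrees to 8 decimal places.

-23.71832458

start: φ=14.206229°, λ=49.725167°, h=0.000 m
→ into lcc (λ₀=85.9°): φ=14.20622900°, λ−λ₀=-36.17483300°
convergence γ = -23.71832458°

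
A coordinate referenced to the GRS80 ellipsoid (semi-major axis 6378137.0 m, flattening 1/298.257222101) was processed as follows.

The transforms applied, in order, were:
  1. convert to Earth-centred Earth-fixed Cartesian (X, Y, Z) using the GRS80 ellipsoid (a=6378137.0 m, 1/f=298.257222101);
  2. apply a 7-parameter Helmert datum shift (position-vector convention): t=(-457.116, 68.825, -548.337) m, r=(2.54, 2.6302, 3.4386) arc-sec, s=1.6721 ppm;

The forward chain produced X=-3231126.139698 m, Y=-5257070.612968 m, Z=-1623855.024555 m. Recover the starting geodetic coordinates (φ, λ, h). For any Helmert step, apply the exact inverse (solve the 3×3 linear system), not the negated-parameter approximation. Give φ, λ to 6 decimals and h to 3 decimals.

φ=-14.833897°, λ=-121.572660°, h=3671.084 m

start: X=-3231126.1397, Y=-5257070.6130, Z=-1623855.0246 m
→ Helmert⁻¹: X=-3230730.5624, Y=-5257096.7782, Z=-1623280.4328
→ geod (Bowring, a=6378137.000): φ=-14.83389700°, λ=-121.57266000°, h=3671.0840 m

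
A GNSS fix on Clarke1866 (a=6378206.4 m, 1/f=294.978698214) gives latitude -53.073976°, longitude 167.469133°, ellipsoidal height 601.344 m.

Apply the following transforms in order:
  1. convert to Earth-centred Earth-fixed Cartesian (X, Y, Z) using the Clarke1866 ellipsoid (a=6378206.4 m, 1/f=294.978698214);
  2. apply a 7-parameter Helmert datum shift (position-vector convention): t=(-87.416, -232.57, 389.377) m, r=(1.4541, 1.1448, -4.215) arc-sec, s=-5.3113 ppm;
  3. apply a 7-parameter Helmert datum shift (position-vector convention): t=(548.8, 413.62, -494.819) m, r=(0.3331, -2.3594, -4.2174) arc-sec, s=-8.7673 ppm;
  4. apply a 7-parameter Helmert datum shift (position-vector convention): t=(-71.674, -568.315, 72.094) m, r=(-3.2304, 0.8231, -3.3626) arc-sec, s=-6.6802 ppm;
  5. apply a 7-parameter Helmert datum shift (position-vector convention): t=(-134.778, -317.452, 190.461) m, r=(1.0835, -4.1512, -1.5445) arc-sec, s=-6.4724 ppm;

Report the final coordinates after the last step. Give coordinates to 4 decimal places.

X=-3748587.7880 m, Y=832783.2519 m, Z=-5075559.8126 m

start: φ=-53.073976°, λ=167.469133°, h=601.344 m
→ ECEF (a=6378206.400, f=1/294.978698214): X=-3749110.4766, Y=833277.0651, Z=-5075771.1197
→ Helmert 7p (PV): X=-3749189.1233, Y=833152.4640, Z=-5075328.1015
→ Helmert 7p (PV): X=-3748532.3635, Y=833643.6329, Z=-5075819.9636
→ Helmert 7p (PV): X=-3748585.6612, Y=833051.3644, Z=-5075712.0596
→ Helmert 7p (PV): X=-3748587.7880, Y=832783.2519, Z=-5075559.8126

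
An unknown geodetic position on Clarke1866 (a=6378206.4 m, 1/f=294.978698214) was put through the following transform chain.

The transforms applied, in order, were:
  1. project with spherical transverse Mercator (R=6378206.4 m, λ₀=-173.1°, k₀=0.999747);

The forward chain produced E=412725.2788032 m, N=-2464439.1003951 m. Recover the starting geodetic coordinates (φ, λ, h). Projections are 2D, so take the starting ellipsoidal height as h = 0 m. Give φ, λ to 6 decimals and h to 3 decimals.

φ=-22.095048°, λ=-169.099927°, h=0.000 m

start: E=412725.2788, N=-2464439.1004 m
→ tm⁻¹: φ=-22.09504800°, λ=-169.09992700°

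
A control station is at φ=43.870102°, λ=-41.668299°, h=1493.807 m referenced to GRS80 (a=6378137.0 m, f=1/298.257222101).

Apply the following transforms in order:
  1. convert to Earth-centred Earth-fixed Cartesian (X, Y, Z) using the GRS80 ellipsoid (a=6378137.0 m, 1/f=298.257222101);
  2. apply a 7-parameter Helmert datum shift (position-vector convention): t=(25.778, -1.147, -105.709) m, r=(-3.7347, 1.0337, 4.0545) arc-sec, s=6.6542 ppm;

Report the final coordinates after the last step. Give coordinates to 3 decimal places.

start: φ=43.870102°, λ=-41.668299°, h=1493.807 m
→ ECEF (a=6378137.000, f=1/298.257222101): X=3441134.2048, Y=-3062525.1008, Z=4398733.2042
→ Helmert 7p (PV): X=3441265.1251, Y=-3062399.3390, Z=4398694.9713

X=3441265.125 m, Y=-3062399.339 m, Z=4398694.971 m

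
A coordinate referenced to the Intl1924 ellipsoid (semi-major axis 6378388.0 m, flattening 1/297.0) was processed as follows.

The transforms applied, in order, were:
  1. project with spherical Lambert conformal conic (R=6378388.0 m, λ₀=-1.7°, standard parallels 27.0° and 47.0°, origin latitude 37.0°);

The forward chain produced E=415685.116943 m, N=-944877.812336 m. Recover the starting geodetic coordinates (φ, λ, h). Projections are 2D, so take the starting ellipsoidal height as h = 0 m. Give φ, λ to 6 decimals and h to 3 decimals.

start: E=415685.1169, N=-944877.8123 m
→ lcc⁻¹: φ=28.33080200°, λ=2.55923500°

φ=28.330802°, λ=2.559235°, h=0.000 m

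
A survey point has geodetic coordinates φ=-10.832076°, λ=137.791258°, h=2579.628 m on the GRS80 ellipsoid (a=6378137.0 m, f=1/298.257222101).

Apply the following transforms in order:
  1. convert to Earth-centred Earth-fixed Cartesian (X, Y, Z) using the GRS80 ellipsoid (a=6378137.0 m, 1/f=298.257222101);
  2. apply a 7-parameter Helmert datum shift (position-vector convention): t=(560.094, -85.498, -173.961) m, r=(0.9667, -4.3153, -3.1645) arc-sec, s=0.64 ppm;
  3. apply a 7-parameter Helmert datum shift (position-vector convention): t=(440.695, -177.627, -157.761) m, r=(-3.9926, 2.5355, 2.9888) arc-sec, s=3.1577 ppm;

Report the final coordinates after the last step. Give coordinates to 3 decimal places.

X=-4641551.119 m, Y=4210635.859 m, Z=-1191690.378 m

start: φ=-10.832076°, λ=137.791258°, h=2579.628 m
→ ECEF (a=6378137.000, f=1/298.257222101): X=-4642548.1417, Y=4210896.5096, Z=-1191252.2899
→ Helmert 7p (PV): X=-4641901.4932, Y=4210890.5153, Z=-1191504.4057
→ Helmert 7p (PV): X=-4641551.1190, Y=4210635.8595, Z=-1191690.3777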